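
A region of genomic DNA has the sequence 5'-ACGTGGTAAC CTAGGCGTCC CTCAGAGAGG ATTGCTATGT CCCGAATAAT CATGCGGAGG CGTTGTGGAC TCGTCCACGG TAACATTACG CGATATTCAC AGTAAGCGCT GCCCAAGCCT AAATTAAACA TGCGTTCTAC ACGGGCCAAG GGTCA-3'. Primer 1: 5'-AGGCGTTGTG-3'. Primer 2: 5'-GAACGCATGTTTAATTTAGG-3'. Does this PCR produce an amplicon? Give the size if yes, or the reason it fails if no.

Yes — an 80 bp product.

Primer 1 (AGGCGTTGTG) matches the top strand at positions 58–67; it acts as a forward primer.
Primer 2's reverse complement is CCTAAATTAAACATGCGTTC, matching the top strand at positions 118–137; it acts as a reverse primer.
The 3' ends face each other across positions 58–137, giving an 80 bp product.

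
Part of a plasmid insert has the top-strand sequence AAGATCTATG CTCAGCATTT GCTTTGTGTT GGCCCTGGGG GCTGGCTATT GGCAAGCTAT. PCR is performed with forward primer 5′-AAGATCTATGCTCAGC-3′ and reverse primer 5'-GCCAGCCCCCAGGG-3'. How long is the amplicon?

The forward primer matches the template at positions 1–16.
The reverse primer's reverse complement is CCCTGGGGGCTGGC, which matches the template at positions 33–46.
The product runs from position 1 to position 46, so its length is 46 − 1 + 1 = 46 bp.

46 bp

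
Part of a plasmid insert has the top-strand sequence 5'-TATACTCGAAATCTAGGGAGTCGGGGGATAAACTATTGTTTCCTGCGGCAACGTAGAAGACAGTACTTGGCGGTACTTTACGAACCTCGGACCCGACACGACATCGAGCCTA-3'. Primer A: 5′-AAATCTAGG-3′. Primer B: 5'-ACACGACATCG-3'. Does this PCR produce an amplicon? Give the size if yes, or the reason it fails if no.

No product — both primers anneal to the same strand and extend in the same direction.

Primer A (AAATCTAGG) matches the top strand at positions 9–17 (3' end points downstream).
Primer B (ACACGACATCG) also matches the top strand directly, at positions 96–106 — its reverse complement CGATGTCGTGT is not present.
Both primers anneal to the bottom strand with 3' ends pointing the same way, so neither can prime synthesis back toward the other.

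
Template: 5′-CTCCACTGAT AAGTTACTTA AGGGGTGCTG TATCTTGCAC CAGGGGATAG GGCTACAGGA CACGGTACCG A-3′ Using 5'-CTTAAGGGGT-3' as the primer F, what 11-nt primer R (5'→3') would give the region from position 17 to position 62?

The product's 3' end on the top strand is position 62.
The reverse primer anneals to the top strand over positions 52–62, i.e. to GCTACAGGACA.
Its sequence written 5'→3' is the reverse complement: TGTCCTGTAGC.

5'-TGTCCTGTAGC-3'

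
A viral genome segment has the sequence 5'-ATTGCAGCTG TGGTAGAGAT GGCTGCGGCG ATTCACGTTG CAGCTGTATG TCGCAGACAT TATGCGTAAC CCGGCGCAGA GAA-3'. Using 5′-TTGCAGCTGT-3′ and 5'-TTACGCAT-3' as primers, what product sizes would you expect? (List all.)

The forward primer TTGCAGCTGT matches the top strand at positions 2–11, 38–47.
The reverse primer's reverse complement is ATGCGTAA, matching at positions 62–69.
Each forward site pairs with the reverse site to give a product ending at position 69: sizes 68, 32 bp.

68 bp, 32 bp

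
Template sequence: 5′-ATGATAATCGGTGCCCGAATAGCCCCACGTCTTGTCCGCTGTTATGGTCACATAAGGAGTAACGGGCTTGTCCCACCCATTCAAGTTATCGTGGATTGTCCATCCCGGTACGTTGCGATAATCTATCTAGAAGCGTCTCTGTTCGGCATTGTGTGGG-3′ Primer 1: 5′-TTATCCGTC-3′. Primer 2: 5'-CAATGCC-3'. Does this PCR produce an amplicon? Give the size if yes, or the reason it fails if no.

No product — primer 1 has no binding site in the template.

Primer 1 (TTATCCGTC) does not match the top strand, and its reverse complement GACGGATAA does not match either.
With no annealing site for primer 1, no amplification occurs.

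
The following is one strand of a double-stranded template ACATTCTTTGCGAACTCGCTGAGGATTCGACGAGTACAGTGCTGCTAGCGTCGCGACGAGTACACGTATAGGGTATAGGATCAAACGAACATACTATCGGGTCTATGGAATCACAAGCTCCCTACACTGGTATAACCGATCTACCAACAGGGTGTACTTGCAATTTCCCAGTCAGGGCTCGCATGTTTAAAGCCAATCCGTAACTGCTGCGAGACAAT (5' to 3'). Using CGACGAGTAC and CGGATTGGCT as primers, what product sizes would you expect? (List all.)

The forward primer CGACGAGTAC matches the top strand at positions 28–37, 54–63.
The reverse primer's reverse complement is AGCCAATCCG, matching at positions 191–200.
Each forward site pairs with the reverse site to give a product ending at position 200: sizes 173, 147 bp.

173 bp, 147 bp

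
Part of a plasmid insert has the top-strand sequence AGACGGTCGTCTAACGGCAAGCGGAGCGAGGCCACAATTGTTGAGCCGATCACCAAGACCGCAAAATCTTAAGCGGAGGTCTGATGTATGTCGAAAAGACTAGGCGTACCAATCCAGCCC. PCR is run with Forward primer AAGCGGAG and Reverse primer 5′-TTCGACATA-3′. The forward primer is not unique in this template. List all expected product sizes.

77 bp, 25 bp

The forward primer AAGCGGAG matches the top strand at positions 19–26, 71–78.
The reverse primer's reverse complement is TATGTCGAA, matching at positions 87–95.
Each forward site pairs with the reverse site to give a product ending at position 95: sizes 77, 25 bp.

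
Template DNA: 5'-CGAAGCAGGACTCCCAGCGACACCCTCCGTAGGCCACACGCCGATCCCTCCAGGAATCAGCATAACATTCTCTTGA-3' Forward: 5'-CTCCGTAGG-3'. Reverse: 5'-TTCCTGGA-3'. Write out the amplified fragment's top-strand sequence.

Scanning the template, CTCCGTAGG occurs at positions 25–33; this primer anneals to the bottom strand there with its 3' end pointing downstream.
Taking the reverse complement of TTCCTGGA gives TCCAGGAA, found at positions 49–56 on the template; the primer anneals here to the top strand with its 3' end pointing upstream.
The product is the template from position 25 through 56 (32 bp).

5'-CTCCGTAGGCCACACGCCGATCCCTCCAGGAA-3'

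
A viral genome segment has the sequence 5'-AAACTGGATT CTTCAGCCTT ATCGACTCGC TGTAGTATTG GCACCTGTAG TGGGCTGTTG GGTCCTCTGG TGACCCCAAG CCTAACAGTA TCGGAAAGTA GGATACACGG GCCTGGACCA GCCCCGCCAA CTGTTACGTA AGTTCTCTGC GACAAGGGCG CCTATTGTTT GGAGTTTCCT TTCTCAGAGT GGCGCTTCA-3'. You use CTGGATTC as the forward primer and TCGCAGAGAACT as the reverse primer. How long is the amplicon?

149 bp

Forward primer CTGGATTC is found on the top strand at positions 4–11.
The reverse primer's reverse complement is AGTTCTCTGCGA, which matches the template at positions 141–152.
Product length = (reverse-primer end) − (forward-primer start) + 1 = 152 − 4 + 1 = 149 bp.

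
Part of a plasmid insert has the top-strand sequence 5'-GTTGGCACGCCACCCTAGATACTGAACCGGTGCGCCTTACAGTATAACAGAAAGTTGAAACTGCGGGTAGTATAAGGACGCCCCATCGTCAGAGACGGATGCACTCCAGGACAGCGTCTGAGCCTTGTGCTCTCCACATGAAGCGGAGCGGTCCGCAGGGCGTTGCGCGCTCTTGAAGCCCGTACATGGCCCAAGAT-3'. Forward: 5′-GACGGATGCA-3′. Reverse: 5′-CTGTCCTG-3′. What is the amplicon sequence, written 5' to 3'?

Scanning the template, GACGGATGCA occurs at positions 94–103; this primer anneals to the bottom strand there with its 3' end pointing downstream.
Reverse complement of the reverse primer: CAGGACAG. This occurs on the top strand at positions 107–114.
The product is the template from position 94 through 114 (21 bp).

5'-GACGGATGCACTCCAGGACAG-3'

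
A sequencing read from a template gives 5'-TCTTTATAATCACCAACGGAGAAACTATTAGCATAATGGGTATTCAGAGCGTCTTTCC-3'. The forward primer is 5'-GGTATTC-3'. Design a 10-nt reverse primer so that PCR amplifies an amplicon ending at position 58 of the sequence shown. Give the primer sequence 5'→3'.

5'-GGAAAGACGC-3'

The forward primer binds at positions 39–45; the product's 3' end on the top strand is position 58.
The reverse primer anneals to the top strand over positions 49–58, i.e. to GCGTCTTTCC.
Its sequence written 5'→3' is the reverse complement: GGAAAGACGC.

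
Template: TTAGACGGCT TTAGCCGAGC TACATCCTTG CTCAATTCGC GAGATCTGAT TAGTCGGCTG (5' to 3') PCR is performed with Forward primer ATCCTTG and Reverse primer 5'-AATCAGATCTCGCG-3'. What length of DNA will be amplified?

Scanning the template, ATCCTTG occurs at positions 24–30; this primer anneals to the bottom strand there with its 3' end pointing downstream.
Taking the reverse complement of AATCAGATCTCGCG gives CGCGAGATCTGATT, found at positions 38–51 on the template; the primer anneals here to the top strand with its 3' end pointing upstream.
Amplicon spans positions 24–51: 28 bp.

28 bp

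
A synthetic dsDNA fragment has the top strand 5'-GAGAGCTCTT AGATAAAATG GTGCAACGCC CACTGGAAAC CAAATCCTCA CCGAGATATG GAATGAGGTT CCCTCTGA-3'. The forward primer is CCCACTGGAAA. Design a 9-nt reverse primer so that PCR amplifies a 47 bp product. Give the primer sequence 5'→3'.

5'-GAGGGAACC-3'

The forward primer binds at positions 29–39, so a 47 bp product ends at position 29 + 47 − 1 = 75.
The reverse primer anneals to the top strand over positions 67–75, i.e. to GGTTCCCTC.
Its sequence written 5'→3' is the reverse complement: GAGGGAACC.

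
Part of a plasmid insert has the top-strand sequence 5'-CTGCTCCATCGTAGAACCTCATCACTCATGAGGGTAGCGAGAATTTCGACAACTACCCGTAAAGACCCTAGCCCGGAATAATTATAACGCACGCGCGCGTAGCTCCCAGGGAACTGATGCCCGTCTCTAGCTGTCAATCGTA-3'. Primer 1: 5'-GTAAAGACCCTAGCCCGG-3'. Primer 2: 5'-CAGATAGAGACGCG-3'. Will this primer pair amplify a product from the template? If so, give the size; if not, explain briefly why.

Primer 2 (CAGATAGAGACGCG) does not match the top strand, and its reverse complement CGCGTCTCTATCTG does not match either.
With no annealing site for primer 2, no amplification occurs.

No product — primer 2 has no binding site in the template.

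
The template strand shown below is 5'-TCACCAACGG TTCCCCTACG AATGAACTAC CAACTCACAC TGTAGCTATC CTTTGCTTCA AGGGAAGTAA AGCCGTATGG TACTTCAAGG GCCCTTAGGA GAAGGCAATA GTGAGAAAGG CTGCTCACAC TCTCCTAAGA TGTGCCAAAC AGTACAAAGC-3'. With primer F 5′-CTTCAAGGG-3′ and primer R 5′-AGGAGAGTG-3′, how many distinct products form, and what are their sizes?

Two products: 81 bp, 54 bp

The forward primer CTTCAAGGG matches the top strand at positions 56–64, 83–91.
The reverse primer's reverse complement is CACTCTCCT, matching at positions 128–136.
Each forward site pairs with the reverse site to give a product ending at position 136: sizes 81, 54 bp.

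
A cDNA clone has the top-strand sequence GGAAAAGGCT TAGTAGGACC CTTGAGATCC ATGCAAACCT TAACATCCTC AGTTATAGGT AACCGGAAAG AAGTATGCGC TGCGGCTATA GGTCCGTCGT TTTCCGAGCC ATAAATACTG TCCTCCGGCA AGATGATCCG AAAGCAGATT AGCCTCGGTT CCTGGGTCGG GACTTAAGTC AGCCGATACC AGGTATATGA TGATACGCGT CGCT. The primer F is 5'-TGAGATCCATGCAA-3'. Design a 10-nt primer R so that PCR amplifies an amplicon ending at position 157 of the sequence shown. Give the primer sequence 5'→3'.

The forward primer binds at positions 23–36; the product's 3' end on the top strand is position 157.
The reverse primer anneals to the top strand over positions 148–157, i.e. to ATTAGCCTCG.
Its sequence written 5'→3' is the reverse complement: CGAGGCTAAT.

5'-CGAGGCTAAT-3'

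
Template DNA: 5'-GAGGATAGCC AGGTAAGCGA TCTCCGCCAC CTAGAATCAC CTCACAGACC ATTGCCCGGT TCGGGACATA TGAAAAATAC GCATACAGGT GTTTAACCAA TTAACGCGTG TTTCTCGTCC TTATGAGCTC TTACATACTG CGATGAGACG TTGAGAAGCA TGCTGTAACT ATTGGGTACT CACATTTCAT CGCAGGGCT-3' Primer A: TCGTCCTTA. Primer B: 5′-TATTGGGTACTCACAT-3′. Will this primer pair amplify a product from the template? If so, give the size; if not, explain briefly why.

Primer A (TCGTCCTTA) matches the top strand at positions 115–123 (3' end points downstream).
Primer B (TATTGGGTACTCACAT) also matches the top strand directly, at positions 170–185 — its reverse complement ATGTGAGTACCCAATA is not present.
Both primers anneal to the bottom strand with 3' ends pointing the same way, so neither can prime synthesis back toward the other.

No product — both primers anneal to the same strand and extend in the same direction.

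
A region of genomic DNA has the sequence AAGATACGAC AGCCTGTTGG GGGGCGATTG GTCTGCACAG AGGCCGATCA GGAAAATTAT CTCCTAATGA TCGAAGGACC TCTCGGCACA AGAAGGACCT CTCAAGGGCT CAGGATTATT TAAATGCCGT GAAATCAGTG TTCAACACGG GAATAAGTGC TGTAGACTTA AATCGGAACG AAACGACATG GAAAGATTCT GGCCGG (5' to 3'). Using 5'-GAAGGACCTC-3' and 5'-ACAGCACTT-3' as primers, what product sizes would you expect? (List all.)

91 bp, 72 bp

The forward primer GAAGGACCTC matches the top strand at positions 73–82, 92–101.
The reverse primer's reverse complement is AAGTGCTGT, matching at positions 155–163.
Each forward site pairs with the reverse site to give a product ending at position 163: sizes 91, 72 bp.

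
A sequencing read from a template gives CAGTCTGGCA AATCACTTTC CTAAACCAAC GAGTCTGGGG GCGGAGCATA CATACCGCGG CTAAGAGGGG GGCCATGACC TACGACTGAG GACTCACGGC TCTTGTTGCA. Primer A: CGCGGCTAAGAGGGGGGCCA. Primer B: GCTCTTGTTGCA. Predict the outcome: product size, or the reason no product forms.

Primer A (CGCGGCTAAGAGGGGGGCCA) matches the top strand at positions 56–75 (3' end points downstream).
Primer B (GCTCTTGTTGCA) also matches the top strand directly, at positions 99–110 — its reverse complement TGCAACAAGAGC is not present.
Both primers anneal to the bottom strand with 3' ends pointing the same way, so neither can prime synthesis back toward the other.

No product — both primers anneal to the same strand and extend in the same direction.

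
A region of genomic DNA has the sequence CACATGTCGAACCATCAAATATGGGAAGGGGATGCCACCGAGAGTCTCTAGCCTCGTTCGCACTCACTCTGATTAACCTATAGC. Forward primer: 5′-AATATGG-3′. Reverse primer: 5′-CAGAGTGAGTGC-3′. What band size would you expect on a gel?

Scanning the template, AATATGG occurs at positions 18–24; this primer anneals to the bottom strand there with its 3' end pointing downstream.
Taking the reverse complement of CAGAGTGAGTGC gives GCACTCACTCTG, found at positions 60–71 on the template; the primer anneals here to the top strand with its 3' end pointing upstream.
Product length = (reverse-primer end) − (forward-primer start) + 1 = 71 − 18 + 1 = 54 bp.

54 bp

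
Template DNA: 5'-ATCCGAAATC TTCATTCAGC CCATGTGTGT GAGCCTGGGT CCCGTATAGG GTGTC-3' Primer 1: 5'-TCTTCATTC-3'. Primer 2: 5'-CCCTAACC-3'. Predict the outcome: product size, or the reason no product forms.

Primer 2 (CCCTAACC) does not match the top strand, and its reverse complement GGTTAGGG does not match either.
With no annealing site for primer 2, no amplification occurs.

No product — primer 2 has no binding site in the template.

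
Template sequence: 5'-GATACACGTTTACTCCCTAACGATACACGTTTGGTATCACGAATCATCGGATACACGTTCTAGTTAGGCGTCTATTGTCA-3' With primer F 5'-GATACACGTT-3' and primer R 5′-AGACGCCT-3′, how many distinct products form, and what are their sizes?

The forward primer GATACACGTT matches the top strand at positions 1–10, 22–31, 50–59.
The reverse primer's reverse complement is AGGCGTCT, matching at positions 66–73.
Each forward site pairs with the reverse site to give a product ending at position 73: sizes 73, 52, 24 bp.

Three products: 73 bp, 52 bp, 24 bp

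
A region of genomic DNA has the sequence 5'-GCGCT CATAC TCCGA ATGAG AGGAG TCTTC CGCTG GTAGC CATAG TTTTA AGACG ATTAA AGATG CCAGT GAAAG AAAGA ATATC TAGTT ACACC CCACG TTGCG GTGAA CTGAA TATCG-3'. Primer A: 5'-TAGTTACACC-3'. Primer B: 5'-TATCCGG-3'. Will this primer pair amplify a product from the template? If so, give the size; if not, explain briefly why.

Primer B (TATCCGG) does not match the top strand, and its reverse complement CCGGATA does not match either.
With no annealing site for primer B, no amplification occurs.

No product — primer B has no binding site in the template.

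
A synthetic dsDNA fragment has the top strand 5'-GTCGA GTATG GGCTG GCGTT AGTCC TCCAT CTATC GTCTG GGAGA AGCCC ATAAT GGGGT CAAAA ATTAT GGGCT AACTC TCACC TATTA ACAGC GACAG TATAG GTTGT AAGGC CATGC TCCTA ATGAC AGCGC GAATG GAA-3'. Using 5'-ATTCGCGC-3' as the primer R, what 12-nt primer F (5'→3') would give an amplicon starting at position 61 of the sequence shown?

The reverse primer's reverse complement GCGCGAAT matches the template at positions 132–139; the product starts at position 61.
The forward primer is identical to the top strand over positions 61–72: CAAAAATTATGG.

5'-CAAAAATTATGG-3'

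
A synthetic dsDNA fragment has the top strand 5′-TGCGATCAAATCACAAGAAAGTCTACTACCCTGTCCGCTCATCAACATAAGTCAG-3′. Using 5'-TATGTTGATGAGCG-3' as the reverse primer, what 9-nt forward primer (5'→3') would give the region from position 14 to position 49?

The reverse primer's reverse complement CGCTCATCAACATA matches the template at positions 36–49; the product starts at position 14.
The forward primer is identical to the top strand over positions 14–22: CAAGAAAGT.

5'-CAAGAAAGT-3'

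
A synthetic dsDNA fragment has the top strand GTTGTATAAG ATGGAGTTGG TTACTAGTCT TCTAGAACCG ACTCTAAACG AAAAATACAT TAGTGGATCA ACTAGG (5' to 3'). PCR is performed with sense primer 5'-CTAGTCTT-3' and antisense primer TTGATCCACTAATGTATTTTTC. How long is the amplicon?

Forward primer CTAGTCTT is found on the top strand at positions 24–31.
Reverse complement of the reverse primer: GAAAAATACATTAGTGGATCAA. This occurs on the top strand at positions 50–71.
The product runs from position 24 to position 71, so its length is 71 − 24 + 1 = 48 bp.

48 bp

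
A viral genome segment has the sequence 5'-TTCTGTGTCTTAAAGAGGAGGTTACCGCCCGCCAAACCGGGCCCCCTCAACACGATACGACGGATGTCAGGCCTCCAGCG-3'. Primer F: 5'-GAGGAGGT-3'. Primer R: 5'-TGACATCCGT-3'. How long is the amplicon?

55 bp

Forward primer GAGGAGGT is found on the top strand at positions 15–22.
Reverse complement of the reverse primer: ACGGATGTCA. This occurs on the top strand at positions 60–69.
The product runs from position 15 to position 69, so its length is 69 − 15 + 1 = 55 bp.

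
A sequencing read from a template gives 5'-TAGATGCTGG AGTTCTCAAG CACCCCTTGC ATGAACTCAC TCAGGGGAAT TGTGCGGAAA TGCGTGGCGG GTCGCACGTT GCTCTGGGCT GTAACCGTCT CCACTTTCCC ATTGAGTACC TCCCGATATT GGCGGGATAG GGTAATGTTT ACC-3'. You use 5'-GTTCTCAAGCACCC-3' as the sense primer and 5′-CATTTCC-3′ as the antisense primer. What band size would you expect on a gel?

The forward primer matches the template at positions 12–25.
Reverse complement of the reverse primer: GGAAATG. This occurs on the top strand at positions 56–62.
Amplicon spans positions 12–62: 51 bp.

51 bp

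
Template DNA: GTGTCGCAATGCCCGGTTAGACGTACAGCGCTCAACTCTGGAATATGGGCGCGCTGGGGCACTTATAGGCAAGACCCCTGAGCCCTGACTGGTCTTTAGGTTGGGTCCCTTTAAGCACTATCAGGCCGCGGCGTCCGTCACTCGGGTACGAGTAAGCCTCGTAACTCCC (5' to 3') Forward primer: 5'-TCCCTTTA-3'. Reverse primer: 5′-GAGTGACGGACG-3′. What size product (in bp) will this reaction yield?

Scanning the template, TCCCTTTA occurs at positions 106–113; this primer anneals to the bottom strand there with its 3' end pointing downstream.
Reverse complement of the reverse primer: CGTCCGTCACTC. This occurs on the top strand at positions 132–143.
Product length = (reverse-primer end) − (forward-primer start) + 1 = 143 − 106 + 1 = 38 bp.

38 bp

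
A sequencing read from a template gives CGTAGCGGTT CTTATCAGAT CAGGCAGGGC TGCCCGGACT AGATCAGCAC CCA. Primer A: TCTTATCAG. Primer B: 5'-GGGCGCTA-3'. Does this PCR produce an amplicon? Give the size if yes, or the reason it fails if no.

Primer B (GGGCGCTA) does not match the top strand, and its reverse complement TAGCGCCC does not match either.
With no annealing site for primer B, no amplification occurs.

No product — primer B has no binding site in the template.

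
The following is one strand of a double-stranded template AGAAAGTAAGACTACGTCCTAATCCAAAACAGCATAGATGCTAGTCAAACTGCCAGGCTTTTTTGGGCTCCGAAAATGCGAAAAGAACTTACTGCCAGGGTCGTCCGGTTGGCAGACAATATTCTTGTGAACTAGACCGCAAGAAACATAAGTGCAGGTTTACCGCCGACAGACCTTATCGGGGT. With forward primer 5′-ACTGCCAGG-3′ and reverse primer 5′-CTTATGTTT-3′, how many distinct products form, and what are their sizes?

The forward primer ACTGCCAGG matches the top strand at positions 49–57, 91–99.
The reverse primer's reverse complement is AAACATAAG, matching at positions 144–152.
Each forward site pairs with the reverse site to give a product ending at position 152: sizes 104, 62 bp.

Two products: 104 bp, 62 bp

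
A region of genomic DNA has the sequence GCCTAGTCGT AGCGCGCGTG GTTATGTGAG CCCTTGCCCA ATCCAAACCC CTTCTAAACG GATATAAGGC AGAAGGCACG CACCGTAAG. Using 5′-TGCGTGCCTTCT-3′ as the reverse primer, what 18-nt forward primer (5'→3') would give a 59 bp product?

5'-ATGTGAGCCCTTGCCCAA-3'

The reverse primer's reverse complement AGAAGGCACGCA matches the template at positions 71–82, so the product ends at position 82.
A 59 bp product then starts at position 82 − 59 + 1 = 24.
The forward primer is identical to the top strand there: ATGTGAGCCCTTGCCCAA.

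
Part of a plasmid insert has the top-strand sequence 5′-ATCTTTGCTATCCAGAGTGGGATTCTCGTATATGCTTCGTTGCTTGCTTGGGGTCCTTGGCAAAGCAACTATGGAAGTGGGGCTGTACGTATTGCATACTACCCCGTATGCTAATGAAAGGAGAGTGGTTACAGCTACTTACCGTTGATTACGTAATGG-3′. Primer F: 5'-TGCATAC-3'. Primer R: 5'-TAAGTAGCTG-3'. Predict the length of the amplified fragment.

49 bp

The forward primer matches the template at positions 93–99.
Reverse complement of the reverse primer: CAGCTACTTA. This occurs on the top strand at positions 132–141.
Amplicon spans positions 93–141: 49 bp.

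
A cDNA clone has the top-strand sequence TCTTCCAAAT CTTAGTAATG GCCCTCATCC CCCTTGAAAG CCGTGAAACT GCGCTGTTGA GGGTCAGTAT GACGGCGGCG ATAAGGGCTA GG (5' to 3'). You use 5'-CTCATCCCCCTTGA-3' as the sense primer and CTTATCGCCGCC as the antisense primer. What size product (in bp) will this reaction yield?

The forward primer matches the template at positions 24–37.
Taking the reverse complement of CTTATCGCCGCC gives GGCGGCGATAAG, found at positions 74–85 on the template; the primer anneals here to the top strand with its 3' end pointing upstream.
Product length = (reverse-primer end) − (forward-primer start) + 1 = 85 − 24 + 1 = 62 bp.

62 bp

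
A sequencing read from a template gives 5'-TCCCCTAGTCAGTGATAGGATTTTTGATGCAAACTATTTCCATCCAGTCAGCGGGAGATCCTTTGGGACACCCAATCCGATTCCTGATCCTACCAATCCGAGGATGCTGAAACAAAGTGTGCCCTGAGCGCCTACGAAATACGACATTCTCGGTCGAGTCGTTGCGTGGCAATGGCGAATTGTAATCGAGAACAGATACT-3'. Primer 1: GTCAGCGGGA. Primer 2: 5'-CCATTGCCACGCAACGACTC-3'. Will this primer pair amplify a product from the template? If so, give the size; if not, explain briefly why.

Primer 1 (GTCAGCGGGA) matches the top strand at positions 47–56; it acts as a forward primer.
Primer 2's reverse complement is GAGTCGTTGCGTGGCAATGG, matching the top strand at positions 156–175; it acts as a reverse primer.
The 3' ends face each other across positions 47–175, giving a 129 bp product.

Yes — a 129 bp product.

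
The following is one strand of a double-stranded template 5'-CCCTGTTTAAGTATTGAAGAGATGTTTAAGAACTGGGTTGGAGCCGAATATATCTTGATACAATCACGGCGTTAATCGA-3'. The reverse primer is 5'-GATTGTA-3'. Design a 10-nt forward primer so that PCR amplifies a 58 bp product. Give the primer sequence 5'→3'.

5'-TAAGTATTGA-3'

The reverse primer's reverse complement TACAATC matches the template at positions 59–65, so the product ends at position 65.
A 58 bp product then starts at position 65 − 58 + 1 = 8.
The forward primer is identical to the top strand there: TAAGTATTGA.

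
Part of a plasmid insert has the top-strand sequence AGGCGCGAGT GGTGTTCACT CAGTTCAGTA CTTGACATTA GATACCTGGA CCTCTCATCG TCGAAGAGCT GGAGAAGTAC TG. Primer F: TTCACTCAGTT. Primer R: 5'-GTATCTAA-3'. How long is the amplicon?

Forward primer TTCACTCAGTT is found on the top strand at positions 15–25.
The reverse primer's reverse complement is TTAGATAC, which matches the template at positions 38–45.
Amplicon spans positions 15–45: 31 bp.

31 bp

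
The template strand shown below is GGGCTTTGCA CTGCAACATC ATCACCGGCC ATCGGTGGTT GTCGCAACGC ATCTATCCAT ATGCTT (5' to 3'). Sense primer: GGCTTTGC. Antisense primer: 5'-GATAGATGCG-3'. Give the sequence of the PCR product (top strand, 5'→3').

5'-GGCTTTGCACTGCAACATCATCACCGGCCATCGGTGGTTGTCGCAACGCATCTATC-3'

Scanning the template, GGCTTTGC occurs at positions 2–9; this primer anneals to the bottom strand there with its 3' end pointing downstream.
Taking the reverse complement of GATAGATGCG gives CGCATCTATC, found at positions 48–57 on the template; the primer anneals here to the top strand with its 3' end pointing upstream.
The product is the template from position 2 through 57 (56 bp).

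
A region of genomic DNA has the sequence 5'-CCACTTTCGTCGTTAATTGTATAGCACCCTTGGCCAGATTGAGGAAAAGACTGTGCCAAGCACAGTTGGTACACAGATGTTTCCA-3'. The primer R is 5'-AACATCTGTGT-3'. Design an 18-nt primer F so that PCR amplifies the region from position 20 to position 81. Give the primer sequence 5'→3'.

The reverse primer's reverse complement ACACAGATGTT matches the template at positions 71–81; the product starts at position 20.
The forward primer is identical to the top strand over positions 20–37: TATAGCACCCTTGGCCAG.

5'-TATAGCACCCTTGGCCAG-3'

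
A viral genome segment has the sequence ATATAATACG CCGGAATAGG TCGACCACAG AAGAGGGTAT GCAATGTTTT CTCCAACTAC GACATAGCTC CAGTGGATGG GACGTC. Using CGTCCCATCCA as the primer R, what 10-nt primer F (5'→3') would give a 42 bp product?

The reverse primer's reverse complement TGGATGGGACG matches the template at positions 74–84, so the product ends at position 84.
A 42 bp product then starts at position 84 − 42 + 1 = 43.
The forward primer is identical to the top strand there: AATGTTTTCT.

5'-AATGTTTTCT-3'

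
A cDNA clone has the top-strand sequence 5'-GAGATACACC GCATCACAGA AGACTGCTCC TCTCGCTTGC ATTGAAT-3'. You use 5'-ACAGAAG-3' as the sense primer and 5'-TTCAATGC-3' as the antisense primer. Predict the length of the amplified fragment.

Forward primer ACAGAAG is found on the top strand at positions 16–22.
The reverse primer's reverse complement is GCATTGAA, which matches the template at positions 39–46.
Product length = (reverse-primer end) − (forward-primer start) + 1 = 46 − 16 + 1 = 31 bp.

31 bp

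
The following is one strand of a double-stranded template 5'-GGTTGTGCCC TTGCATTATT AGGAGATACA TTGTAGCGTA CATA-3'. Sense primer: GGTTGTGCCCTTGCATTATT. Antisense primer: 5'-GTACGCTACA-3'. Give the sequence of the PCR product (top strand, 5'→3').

5'-GGTTGTGCCCTTGCATTATTAGGAGATACATTGTAGCGTAC-3'

Forward primer GGTTGTGCCCTTGCATTATT is found on the top strand at positions 1–20.
Reverse complement of the reverse primer: TGTAGCGTAC. This occurs on the top strand at positions 32–41.
The product is the template from position 1 through 41 (41 bp).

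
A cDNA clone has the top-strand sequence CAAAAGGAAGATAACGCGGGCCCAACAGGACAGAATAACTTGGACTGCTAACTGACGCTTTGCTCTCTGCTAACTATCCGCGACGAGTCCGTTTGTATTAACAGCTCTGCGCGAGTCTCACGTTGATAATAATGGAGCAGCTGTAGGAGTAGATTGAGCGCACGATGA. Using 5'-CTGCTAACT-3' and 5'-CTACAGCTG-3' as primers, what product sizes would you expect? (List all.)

The forward primer CTGCTAACT matches the top strand at positions 45–53, 67–75.
The reverse primer's reverse complement is CAGCTGTAG, matching at positions 138–146.
Each forward site pairs with the reverse site to give a product ending at position 146: sizes 102, 80 bp.

102 bp, 80 bp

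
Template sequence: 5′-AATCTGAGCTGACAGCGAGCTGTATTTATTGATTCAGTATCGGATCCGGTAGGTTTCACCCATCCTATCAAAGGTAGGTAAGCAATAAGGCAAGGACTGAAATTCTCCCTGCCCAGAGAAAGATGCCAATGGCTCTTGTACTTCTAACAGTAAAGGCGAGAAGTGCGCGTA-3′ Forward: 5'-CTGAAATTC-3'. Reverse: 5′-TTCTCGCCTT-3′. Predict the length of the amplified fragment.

66 bp

The forward primer matches the template at positions 97–105.
Reverse complement of the reverse primer: AAGGCGAGAA. This occurs on the top strand at positions 153–162.
Product length = (reverse-primer end) − (forward-primer start) + 1 = 162 − 97 + 1 = 66 bp.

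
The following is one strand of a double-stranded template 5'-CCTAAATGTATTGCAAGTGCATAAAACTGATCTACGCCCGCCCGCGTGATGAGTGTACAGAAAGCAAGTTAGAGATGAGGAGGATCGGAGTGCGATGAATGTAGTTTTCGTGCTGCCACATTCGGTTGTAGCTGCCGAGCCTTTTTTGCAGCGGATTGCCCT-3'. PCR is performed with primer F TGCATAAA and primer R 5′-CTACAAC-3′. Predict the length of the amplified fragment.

114 bp

The forward primer matches the template at positions 18–25.
Taking the reverse complement of CTACAAC gives GTTGTAG, found at positions 125–131 on the template; the primer anneals here to the top strand with its 3' end pointing upstream.
The product runs from position 18 to position 131, so its length is 131 − 18 + 1 = 114 bp.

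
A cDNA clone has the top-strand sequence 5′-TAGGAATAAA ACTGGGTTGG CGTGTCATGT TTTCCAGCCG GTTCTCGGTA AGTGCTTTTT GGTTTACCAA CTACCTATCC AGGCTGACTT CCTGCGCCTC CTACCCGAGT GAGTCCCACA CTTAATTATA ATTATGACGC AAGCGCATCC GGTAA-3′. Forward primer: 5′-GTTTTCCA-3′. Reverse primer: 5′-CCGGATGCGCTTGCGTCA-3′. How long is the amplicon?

The forward primer matches the template at positions 29–36.
Taking the reverse complement of CCGGATGCGCTTGCGTCA gives TGACGCAAGCGCATCCGG, found at positions 135–152 on the template; the primer anneals here to the top strand with its 3' end pointing upstream.
Amplicon spans positions 29–152: 124 bp.

124 bp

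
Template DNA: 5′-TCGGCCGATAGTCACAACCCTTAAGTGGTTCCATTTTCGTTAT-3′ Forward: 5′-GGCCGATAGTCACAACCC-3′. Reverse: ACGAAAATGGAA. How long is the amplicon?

38 bp

Scanning the template, GGCCGATAGTCACAACCC occurs at positions 3–20; this primer anneals to the bottom strand there with its 3' end pointing downstream.
The reverse primer's reverse complement is TTCCATTTTCGT, which matches the template at positions 29–40.
Amplicon spans positions 3–40: 38 bp.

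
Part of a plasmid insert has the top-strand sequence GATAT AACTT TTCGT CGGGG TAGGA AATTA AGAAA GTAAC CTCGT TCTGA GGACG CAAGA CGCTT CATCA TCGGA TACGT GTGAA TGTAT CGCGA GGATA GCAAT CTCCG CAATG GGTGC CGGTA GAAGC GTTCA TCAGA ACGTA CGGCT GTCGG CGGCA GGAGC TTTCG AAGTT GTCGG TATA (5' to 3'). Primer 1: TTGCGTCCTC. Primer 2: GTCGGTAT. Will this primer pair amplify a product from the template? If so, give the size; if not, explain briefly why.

No product — the primers' 3' ends point away from each other.

Primer 1 (TTGCGTCCTC) has reverse complement GAGGACGCAA, which matches the top strand at positions 49–58; primer 1 anneals to the top strand there with its 3' end pointing upstream toward position 49.
Primer 2 (GTCGGTAT) matches the top strand directly at positions 176–183; it anneals to the bottom strand with its 3' end pointing downstream toward position 183.
The 3' ends diverge (primer 1 extends toward position 1, primer 2 toward position 184), so the primers never converge on a shared product.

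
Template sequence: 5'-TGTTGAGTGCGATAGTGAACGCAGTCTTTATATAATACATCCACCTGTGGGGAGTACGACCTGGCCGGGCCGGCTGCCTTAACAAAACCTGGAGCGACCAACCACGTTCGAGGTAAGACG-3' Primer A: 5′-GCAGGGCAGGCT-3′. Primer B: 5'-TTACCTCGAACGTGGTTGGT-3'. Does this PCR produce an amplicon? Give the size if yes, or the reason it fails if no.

Primer A (GCAGGGCAGGCT) does not match the top strand, and its reverse complement AGCCTGCCCTGC does not match either.
With no annealing site for primer A, no amplification occurs.

No product — primer A has no binding site in the template.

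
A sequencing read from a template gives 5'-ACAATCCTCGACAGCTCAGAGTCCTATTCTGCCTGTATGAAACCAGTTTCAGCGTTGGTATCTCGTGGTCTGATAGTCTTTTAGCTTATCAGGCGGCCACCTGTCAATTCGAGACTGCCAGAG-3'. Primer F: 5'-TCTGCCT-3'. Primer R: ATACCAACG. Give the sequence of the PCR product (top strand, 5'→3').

Scanning the template, TCTGCCT occurs at positions 28–34; this primer anneals to the bottom strand there with its 3' end pointing downstream.
The reverse primer's reverse complement is CGTTGGTAT, which matches the template at positions 53–61.
The product is the template from position 28 through 61 (34 bp).

5'-TCTGCCTGTATGAAACCAGTTTCAGCGTTGGTAT-3'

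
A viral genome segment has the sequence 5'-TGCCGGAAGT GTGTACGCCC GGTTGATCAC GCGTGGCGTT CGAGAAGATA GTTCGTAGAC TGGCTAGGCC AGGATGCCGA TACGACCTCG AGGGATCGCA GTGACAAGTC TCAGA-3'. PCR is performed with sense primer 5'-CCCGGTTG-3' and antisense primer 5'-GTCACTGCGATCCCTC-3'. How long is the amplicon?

88 bp

Scanning the template, CCCGGTTG occurs at positions 18–25; this primer anneals to the bottom strand there with its 3' end pointing downstream.
Reverse complement of the reverse primer: GAGGGATCGCAGTGAC. This occurs on the top strand at positions 90–105.
Product length = (reverse-primer end) − (forward-primer start) + 1 = 105 − 18 + 1 = 88 bp.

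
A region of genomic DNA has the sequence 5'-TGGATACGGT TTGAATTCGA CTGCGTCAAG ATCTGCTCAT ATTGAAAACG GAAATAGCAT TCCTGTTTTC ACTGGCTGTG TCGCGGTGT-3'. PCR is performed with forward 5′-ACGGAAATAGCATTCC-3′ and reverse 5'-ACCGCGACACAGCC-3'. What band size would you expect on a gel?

The forward primer matches the template at positions 48–63.
The reverse primer's reverse complement is GGCTGTGTCGCGGT, which matches the template at positions 74–87.
Amplicon spans positions 48–87: 40 bp.

40 bp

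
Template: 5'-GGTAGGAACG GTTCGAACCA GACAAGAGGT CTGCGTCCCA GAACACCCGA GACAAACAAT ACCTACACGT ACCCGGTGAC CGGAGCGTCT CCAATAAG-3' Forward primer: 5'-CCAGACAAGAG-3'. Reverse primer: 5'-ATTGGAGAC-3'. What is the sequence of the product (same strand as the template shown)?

5'-CCAGACAAGAGGTCTGCGTCCCAGAACACCCGAGACAAACAATACCTACACGTACCCGGTGACCGGAGCGTCTCCAAT-3'

The forward primer matches the template at positions 18–28.
The reverse primer's reverse complement is GTCTCCAAT, which matches the template at positions 87–95.
The product is the template from position 18 through 95 (78 bp).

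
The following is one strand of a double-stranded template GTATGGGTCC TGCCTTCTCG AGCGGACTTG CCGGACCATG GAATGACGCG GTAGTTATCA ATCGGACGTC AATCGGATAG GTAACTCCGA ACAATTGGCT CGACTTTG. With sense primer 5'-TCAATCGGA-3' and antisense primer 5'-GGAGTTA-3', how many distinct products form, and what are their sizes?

Two products: 31 bp, 20 bp

The forward primer TCAATCGGA matches the top strand at positions 58–66, 69–77.
The reverse primer's reverse complement is TAACTCC, matching at positions 82–88.
Each forward site pairs with the reverse site to give a product ending at position 88: sizes 31, 20 bp.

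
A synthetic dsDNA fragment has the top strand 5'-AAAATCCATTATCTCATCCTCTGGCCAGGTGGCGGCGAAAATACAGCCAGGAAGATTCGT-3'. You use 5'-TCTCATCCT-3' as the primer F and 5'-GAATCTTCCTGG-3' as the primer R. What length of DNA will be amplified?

Scanning the template, TCTCATCCT occurs at positions 12–20; this primer anneals to the bottom strand there with its 3' end pointing downstream.
Reverse complement of the reverse primer: CCAGGAAGATTC. This occurs on the top strand at positions 47–58.
Product length = (reverse-primer end) − (forward-primer start) + 1 = 58 − 12 + 1 = 47 bp.

47 bp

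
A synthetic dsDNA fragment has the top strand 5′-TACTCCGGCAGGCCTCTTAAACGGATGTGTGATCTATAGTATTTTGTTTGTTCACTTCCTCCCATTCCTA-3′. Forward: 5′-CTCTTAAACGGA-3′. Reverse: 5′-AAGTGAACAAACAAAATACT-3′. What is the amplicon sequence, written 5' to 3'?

5'-CTCTTAAACGGATGTGTGATCTATAGTATTTTGTTTGTTCACTT-3'

Scanning the template, CTCTTAAACGGA occurs at positions 14–25; this primer anneals to the bottom strand there with its 3' end pointing downstream.
Taking the reverse complement of AAGTGAACAAACAAAATACT gives AGTATTTTGTTTGTTCACTT, found at positions 38–57 on the template; the primer anneals here to the top strand with its 3' end pointing upstream.
The product is the template from position 14 through 57 (44 bp).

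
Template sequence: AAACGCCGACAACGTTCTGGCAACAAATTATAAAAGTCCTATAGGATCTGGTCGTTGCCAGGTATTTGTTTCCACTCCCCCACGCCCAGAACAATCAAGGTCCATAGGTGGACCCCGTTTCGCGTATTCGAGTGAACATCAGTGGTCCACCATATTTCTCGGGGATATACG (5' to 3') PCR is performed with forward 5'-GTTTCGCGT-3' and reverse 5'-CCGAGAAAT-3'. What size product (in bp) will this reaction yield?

The forward primer matches the template at positions 117–125.
The reverse primer's reverse complement is ATTTCTCGG, which matches the template at positions 154–162.
Product length = (reverse-primer end) − (forward-primer start) + 1 = 162 − 117 + 1 = 46 bp.

46 bp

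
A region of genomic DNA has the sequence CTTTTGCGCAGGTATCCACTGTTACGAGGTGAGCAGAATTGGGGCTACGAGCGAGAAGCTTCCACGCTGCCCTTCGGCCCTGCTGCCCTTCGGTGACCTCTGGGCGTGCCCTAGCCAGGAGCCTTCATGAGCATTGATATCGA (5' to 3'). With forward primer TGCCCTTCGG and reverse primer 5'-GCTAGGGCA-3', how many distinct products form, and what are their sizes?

Two products: 48 bp, 32 bp

The forward primer TGCCCTTCGG matches the top strand at positions 68–77, 84–93.
The reverse primer's reverse complement is TGCCCTAGC, matching at positions 107–115.
Each forward site pairs with the reverse site to give a product ending at position 115: sizes 48, 32 bp.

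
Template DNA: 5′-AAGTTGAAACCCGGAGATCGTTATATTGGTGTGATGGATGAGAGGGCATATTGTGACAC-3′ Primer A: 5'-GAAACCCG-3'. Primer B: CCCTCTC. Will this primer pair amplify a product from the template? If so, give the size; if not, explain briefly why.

Yes — a 41 bp product.

Primer A (GAAACCCG) matches the top strand at positions 6–13; it acts as a forward primer.
Primer B's reverse complement is GAGAGGG, matching the top strand at positions 40–46; it acts as a reverse primer.
The 3' ends face each other across positions 6–46, giving a 41 bp product.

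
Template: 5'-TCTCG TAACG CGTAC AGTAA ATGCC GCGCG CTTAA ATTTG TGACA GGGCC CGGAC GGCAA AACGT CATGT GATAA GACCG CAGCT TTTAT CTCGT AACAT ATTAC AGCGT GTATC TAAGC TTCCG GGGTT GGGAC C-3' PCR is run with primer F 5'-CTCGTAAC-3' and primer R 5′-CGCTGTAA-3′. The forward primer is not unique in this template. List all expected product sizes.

108 bp, 19 bp

The forward primer CTCGTAAC matches the top strand at positions 2–9, 91–98.
The reverse primer's reverse complement is TTACAGCG, matching at positions 102–109.
Each forward site pairs with the reverse site to give a product ending at position 109: sizes 108, 19 bp.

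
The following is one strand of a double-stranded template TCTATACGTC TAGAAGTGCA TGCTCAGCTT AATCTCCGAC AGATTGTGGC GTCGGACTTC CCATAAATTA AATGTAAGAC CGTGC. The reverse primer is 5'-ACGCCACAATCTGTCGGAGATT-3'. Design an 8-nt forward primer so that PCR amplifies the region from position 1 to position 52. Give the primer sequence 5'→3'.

5'-TCTATACG-3'

The reverse primer's reverse complement AATCTCCGACAGATTGTGGCGT matches the template at positions 31–52; the product starts at position 1.
The forward primer is identical to the top strand over positions 1–8: TCTATACG.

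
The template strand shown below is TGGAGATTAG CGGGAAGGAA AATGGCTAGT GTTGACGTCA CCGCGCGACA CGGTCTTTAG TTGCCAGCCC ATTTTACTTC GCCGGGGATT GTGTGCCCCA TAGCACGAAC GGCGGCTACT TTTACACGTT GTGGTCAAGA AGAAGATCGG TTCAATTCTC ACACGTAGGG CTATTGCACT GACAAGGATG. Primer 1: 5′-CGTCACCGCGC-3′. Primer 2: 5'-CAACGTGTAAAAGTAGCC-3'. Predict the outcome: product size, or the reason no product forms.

Primer 1 (CGTCACCGCGC) matches the top strand at positions 36–46; it acts as a forward primer.
Primer 2's reverse complement is GGCTACTTTTACACGTTG, matching the top strand at positions 114–131; it acts as a reverse primer.
The 3' ends face each other across positions 36–131, giving a 96 bp product.

Yes — a 96 bp product.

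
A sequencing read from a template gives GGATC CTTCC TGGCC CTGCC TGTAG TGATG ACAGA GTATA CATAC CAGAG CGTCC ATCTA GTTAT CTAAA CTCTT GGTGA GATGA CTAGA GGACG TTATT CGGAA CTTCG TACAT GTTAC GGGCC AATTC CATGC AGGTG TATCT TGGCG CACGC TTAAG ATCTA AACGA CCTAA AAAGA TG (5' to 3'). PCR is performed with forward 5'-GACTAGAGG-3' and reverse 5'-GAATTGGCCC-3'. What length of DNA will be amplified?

The forward primer matches the template at positions 84–92.
The reverse primer's reverse complement is GGGCCAATTC, which matches the template at positions 121–130.
Product length = (reverse-primer end) − (forward-primer start) + 1 = 130 − 84 + 1 = 47 bp.

47 bp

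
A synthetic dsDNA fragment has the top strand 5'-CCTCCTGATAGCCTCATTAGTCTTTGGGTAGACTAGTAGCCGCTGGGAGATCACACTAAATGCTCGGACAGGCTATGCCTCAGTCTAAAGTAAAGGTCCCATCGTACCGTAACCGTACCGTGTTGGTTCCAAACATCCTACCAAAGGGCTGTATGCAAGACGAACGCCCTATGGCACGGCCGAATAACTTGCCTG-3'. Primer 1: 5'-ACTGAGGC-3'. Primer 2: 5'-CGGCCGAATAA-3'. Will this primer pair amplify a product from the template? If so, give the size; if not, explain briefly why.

No product — the primers' 3' ends point away from each other.

Primer 1 (ACTGAGGC) has reverse complement GCCTCAGT, which matches the top strand at positions 77–84; primer 1 anneals to the top strand there with its 3' end pointing upstream toward position 77.
Primer 2 (CGGCCGAATAA) matches the top strand directly at positions 177–187; it anneals to the bottom strand with its 3' end pointing downstream toward position 187.
The 3' ends diverge (primer 1 extends toward position 1, primer 2 toward position 195), so the primers never converge on a shared product.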